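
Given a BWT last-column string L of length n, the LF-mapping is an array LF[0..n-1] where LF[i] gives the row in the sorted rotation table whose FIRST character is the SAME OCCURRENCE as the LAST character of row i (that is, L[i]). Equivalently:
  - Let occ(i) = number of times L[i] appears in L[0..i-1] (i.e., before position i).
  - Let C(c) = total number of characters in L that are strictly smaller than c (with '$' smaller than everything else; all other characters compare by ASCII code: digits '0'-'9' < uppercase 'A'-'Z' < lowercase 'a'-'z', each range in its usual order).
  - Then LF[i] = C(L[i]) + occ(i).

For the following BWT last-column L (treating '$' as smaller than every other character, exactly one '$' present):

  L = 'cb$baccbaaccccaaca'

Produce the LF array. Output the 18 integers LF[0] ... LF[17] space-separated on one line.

Char counts: '$':1, 'a':6, 'b':3, 'c':8
C (first-col start): C('$')=0, C('a')=1, C('b')=7, C('c')=10
L[0]='c': occ=0, LF[0]=C('c')+0=10+0=10
L[1]='b': occ=0, LF[1]=C('b')+0=7+0=7
L[2]='$': occ=0, LF[2]=C('$')+0=0+0=0
L[3]='b': occ=1, LF[3]=C('b')+1=7+1=8
L[4]='a': occ=0, LF[4]=C('a')+0=1+0=1
L[5]='c': occ=1, LF[5]=C('c')+1=10+1=11
L[6]='c': occ=2, LF[6]=C('c')+2=10+2=12
L[7]='b': occ=2, LF[7]=C('b')+2=7+2=9
L[8]='a': occ=1, LF[8]=C('a')+1=1+1=2
L[9]='a': occ=2, LF[9]=C('a')+2=1+2=3
L[10]='c': occ=3, LF[10]=C('c')+3=10+3=13
L[11]='c': occ=4, LF[11]=C('c')+4=10+4=14
L[12]='c': occ=5, LF[12]=C('c')+5=10+5=15
L[13]='c': occ=6, LF[13]=C('c')+6=10+6=16
L[14]='a': occ=3, LF[14]=C('a')+3=1+3=4
L[15]='a': occ=4, LF[15]=C('a')+4=1+4=5
L[16]='c': occ=7, LF[16]=C('c')+7=10+7=17
L[17]='a': occ=5, LF[17]=C('a')+5=1+5=6

Answer: 10 7 0 8 1 11 12 9 2 3 13 14 15 16 4 5 17 6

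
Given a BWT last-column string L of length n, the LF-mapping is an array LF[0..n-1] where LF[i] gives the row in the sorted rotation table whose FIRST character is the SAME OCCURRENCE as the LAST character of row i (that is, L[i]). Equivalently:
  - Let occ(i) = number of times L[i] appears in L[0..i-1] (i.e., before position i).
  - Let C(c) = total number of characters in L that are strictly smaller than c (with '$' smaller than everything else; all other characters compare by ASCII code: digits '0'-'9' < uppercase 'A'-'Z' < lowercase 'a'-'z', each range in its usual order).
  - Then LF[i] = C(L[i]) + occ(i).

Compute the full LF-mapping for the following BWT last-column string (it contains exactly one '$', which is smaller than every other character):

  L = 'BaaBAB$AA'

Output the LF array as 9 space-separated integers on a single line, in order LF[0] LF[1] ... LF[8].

Char counts: '$':1, 'A':3, 'B':3, 'a':2
C (first-col start): C('$')=0, C('A')=1, C('B')=4, C('a')=7
L[0]='B': occ=0, LF[0]=C('B')+0=4+0=4
L[1]='a': occ=0, LF[1]=C('a')+0=7+0=7
L[2]='a': occ=1, LF[2]=C('a')+1=7+1=8
L[3]='B': occ=1, LF[3]=C('B')+1=4+1=5
L[4]='A': occ=0, LF[4]=C('A')+0=1+0=1
L[5]='B': occ=2, LF[5]=C('B')+2=4+2=6
L[6]='$': occ=0, LF[6]=C('$')+0=0+0=0
L[7]='A': occ=1, LF[7]=C('A')+1=1+1=2
L[8]='A': occ=2, LF[8]=C('A')+2=1+2=3

Answer: 4 7 8 5 1 6 0 2 3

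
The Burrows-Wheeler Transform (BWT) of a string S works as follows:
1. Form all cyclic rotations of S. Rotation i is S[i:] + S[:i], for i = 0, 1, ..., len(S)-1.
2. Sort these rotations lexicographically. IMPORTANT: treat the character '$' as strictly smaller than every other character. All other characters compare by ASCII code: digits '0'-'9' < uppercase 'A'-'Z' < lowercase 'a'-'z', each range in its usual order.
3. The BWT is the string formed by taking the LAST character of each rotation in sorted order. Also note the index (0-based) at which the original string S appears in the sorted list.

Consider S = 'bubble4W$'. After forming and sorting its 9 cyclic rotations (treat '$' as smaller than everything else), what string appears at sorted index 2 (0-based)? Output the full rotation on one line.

All 9 rotations (rotation i = S[i:]+S[:i]):
  rot[0] = bubble4W$
  rot[1] = ubble4W$b
  rot[2] = bble4W$bu
  rot[3] = ble4W$bub
  rot[4] = le4W$bubb
  rot[5] = e4W$bubbl
  rot[6] = 4W$bubble
  rot[7] = W$bubble4
  rot[8] = $bubble4W
Sorted (with $ < everything):
  sorted[0] = $bubble4W
  sorted[1] = 4W$bubble
  sorted[2] = W$bubble4
  sorted[3] = bble4W$bu
  sorted[4] = ble4W$bub
  sorted[5] = bubble4W$
  sorted[6] = e4W$bubbl
  sorted[7] = le4W$bubb
  sorted[8] = ubble4W$b
sorted[2] = W$bubble4

Answer: W$bubble4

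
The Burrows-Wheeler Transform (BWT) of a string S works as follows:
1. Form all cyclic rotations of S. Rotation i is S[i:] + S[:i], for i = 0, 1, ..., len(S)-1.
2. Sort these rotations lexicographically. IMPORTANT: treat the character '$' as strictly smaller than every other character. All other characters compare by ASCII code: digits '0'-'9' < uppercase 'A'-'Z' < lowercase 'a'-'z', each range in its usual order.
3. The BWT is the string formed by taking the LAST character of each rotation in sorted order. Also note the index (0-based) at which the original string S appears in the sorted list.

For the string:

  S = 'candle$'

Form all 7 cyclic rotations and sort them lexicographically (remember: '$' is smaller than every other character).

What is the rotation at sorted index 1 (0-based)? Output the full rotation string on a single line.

All 7 rotations (rotation i = S[i:]+S[:i]):
  rot[0] = candle$
  rot[1] = andle$c
  rot[2] = ndle$ca
  rot[3] = dle$can
  rot[4] = le$cand
  rot[5] = e$candl
  rot[6] = $candle
Sorted (with $ < everything):
  sorted[0] = $candle
  sorted[1] = andle$c
  sorted[2] = candle$
  sorted[3] = dle$can
  sorted[4] = e$candl
  sorted[5] = le$cand
  sorted[6] = ndle$ca
sorted[1] = andle$c

Answer: andle$c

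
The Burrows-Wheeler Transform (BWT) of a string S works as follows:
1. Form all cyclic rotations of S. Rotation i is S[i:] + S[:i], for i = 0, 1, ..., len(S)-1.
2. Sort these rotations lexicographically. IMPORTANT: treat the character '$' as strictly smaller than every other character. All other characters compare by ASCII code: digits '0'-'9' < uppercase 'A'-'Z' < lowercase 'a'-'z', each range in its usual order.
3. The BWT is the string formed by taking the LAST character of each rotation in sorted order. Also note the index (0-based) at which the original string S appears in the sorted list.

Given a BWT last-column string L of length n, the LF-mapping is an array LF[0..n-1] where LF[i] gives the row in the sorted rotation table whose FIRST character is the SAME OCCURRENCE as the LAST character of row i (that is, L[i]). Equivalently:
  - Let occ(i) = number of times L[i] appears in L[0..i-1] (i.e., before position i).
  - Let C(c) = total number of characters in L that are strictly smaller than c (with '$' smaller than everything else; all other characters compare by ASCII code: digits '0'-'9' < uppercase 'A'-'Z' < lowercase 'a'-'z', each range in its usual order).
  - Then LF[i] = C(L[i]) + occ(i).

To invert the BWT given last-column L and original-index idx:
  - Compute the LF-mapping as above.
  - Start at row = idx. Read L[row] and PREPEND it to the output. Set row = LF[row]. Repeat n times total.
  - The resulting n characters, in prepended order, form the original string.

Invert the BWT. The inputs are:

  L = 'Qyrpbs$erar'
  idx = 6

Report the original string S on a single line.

LF mapping: 1 10 6 5 3 9 0 4 7 2 8
Walk LF starting at row 6, prepending L[row]:
  step 1: row=6, L[6]='$', prepend. Next row=LF[6]=0
  step 2: row=0, L[0]='Q', prepend. Next row=LF[0]=1
  step 3: row=1, L[1]='y', prepend. Next row=LF[1]=10
  step 4: row=10, L[10]='r', prepend. Next row=LF[10]=8
  step 5: row=8, L[8]='r', prepend. Next row=LF[8]=7
  step 6: row=7, L[7]='e', prepend. Next row=LF[7]=4
  step 7: row=4, L[4]='b', prepend. Next row=LF[4]=3
  step 8: row=3, L[3]='p', prepend. Next row=LF[3]=5
  step 9: row=5, L[5]='s', prepend. Next row=LF[5]=9
  step 10: row=9, L[9]='a', prepend. Next row=LF[9]=2
  step 11: row=2, L[2]='r', prepend. Next row=LF[2]=6
Reversed output: raspberryQ$

Answer: raspberryQ$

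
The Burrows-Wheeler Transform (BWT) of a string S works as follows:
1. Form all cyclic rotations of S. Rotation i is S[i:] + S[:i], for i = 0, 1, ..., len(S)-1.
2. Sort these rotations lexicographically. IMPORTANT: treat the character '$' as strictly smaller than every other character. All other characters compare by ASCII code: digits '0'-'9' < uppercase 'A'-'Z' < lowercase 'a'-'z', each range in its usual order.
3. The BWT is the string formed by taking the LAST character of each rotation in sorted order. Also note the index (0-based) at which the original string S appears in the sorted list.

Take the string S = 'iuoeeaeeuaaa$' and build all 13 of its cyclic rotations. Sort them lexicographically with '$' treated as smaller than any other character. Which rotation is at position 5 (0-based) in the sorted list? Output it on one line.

All 13 rotations (rotation i = S[i:]+S[:i]):
  rot[0] = iuoeeaeeuaaa$
  rot[1] = uoeeaeeuaaa$i
  rot[2] = oeeaeeuaaa$iu
  rot[3] = eeaeeuaaa$iuo
  rot[4] = eaeeuaaa$iuoe
  rot[5] = aeeuaaa$iuoee
  rot[6] = eeuaaa$iuoeea
  rot[7] = euaaa$iuoeeae
  rot[8] = uaaa$iuoeeaee
  rot[9] = aaa$iuoeeaeeu
  rot[10] = aa$iuoeeaeeua
  rot[11] = a$iuoeeaeeuaa
  rot[12] = $iuoeeaeeuaaa
Sorted (with $ < everything):
  sorted[0] = $iuoeeaeeuaaa
  sorted[1] = a$iuoeeaeeuaa
  sorted[2] = aa$iuoeeaeeua
  sorted[3] = aaa$iuoeeaeeu
  sorted[4] = aeeuaaa$iuoee
  sorted[5] = eaeeuaaa$iuoe
  sorted[6] = eeaeeuaaa$iuo
  sorted[7] = eeuaaa$iuoeea
  sorted[8] = euaaa$iuoeeae
  sorted[9] = iuoeeaeeuaaa$
  sorted[10] = oeeaeeuaaa$iu
  sorted[11] = uaaa$iuoeeaee
  sorted[12] = uoeeaeeuaaa$i
sorted[5] = eaeeuaaa$iuoe

Answer: eaeeuaaa$iuoe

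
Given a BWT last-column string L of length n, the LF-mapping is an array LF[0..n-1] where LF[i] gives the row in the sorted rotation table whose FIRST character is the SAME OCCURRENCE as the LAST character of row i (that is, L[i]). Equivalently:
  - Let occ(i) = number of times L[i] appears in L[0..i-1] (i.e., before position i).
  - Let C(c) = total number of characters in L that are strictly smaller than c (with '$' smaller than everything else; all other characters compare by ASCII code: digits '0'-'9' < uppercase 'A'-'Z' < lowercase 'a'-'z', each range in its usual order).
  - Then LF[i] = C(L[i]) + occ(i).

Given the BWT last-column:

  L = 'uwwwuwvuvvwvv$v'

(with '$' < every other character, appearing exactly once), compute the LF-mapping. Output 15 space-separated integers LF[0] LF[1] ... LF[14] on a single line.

Char counts: '$':1, 'u':3, 'v':6, 'w':5
C (first-col start): C('$')=0, C('u')=1, C('v')=4, C('w')=10
L[0]='u': occ=0, LF[0]=C('u')+0=1+0=1
L[1]='w': occ=0, LF[1]=C('w')+0=10+0=10
L[2]='w': occ=1, LF[2]=C('w')+1=10+1=11
L[3]='w': occ=2, LF[3]=C('w')+2=10+2=12
L[4]='u': occ=1, LF[4]=C('u')+1=1+1=2
L[5]='w': occ=3, LF[5]=C('w')+3=10+3=13
L[6]='v': occ=0, LF[6]=C('v')+0=4+0=4
L[7]='u': occ=2, LF[7]=C('u')+2=1+2=3
L[8]='v': occ=1, LF[8]=C('v')+1=4+1=5
L[9]='v': occ=2, LF[9]=C('v')+2=4+2=6
L[10]='w': occ=4, LF[10]=C('w')+4=10+4=14
L[11]='v': occ=3, LF[11]=C('v')+3=4+3=7
L[12]='v': occ=4, LF[12]=C('v')+4=4+4=8
L[13]='$': occ=0, LF[13]=C('$')+0=0+0=0
L[14]='v': occ=5, LF[14]=C('v')+5=4+5=9

Answer: 1 10 11 12 2 13 4 3 5 6 14 7 8 0 9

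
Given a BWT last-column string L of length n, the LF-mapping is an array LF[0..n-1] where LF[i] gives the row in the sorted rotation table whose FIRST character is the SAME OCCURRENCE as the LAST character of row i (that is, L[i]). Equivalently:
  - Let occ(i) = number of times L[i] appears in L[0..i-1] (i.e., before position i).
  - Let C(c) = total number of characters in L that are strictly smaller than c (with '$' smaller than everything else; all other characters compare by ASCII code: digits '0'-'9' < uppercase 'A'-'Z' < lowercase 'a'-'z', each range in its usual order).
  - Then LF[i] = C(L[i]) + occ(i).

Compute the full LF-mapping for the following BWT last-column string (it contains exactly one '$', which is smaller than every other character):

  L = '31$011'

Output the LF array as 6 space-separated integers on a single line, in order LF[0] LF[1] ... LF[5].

Answer: 5 2 0 1 3 4

Derivation:
Char counts: '$':1, '0':1, '1':3, '3':1
C (first-col start): C('$')=0, C('0')=1, C('1')=2, C('3')=5
L[0]='3': occ=0, LF[0]=C('3')+0=5+0=5
L[1]='1': occ=0, LF[1]=C('1')+0=2+0=2
L[2]='$': occ=0, LF[2]=C('$')+0=0+0=0
L[3]='0': occ=0, LF[3]=C('0')+0=1+0=1
L[4]='1': occ=1, LF[4]=C('1')+1=2+1=3
L[5]='1': occ=2, LF[5]=C('1')+2=2+2=4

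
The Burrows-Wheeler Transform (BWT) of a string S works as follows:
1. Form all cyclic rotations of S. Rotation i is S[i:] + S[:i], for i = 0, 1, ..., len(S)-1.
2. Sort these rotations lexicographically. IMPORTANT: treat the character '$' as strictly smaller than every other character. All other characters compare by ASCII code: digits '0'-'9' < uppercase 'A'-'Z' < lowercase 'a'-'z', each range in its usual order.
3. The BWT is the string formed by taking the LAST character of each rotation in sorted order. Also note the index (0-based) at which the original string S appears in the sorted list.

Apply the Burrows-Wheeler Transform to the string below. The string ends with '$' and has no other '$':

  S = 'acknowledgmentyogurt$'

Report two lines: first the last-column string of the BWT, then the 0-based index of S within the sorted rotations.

All 21 rotations (rotation i = S[i:]+S[:i]):
  rot[0] = acknowledgmentyogurt$
  rot[1] = cknowledgmentyogurt$a
  rot[2] = knowledgmentyogurt$ac
  rot[3] = nowledgmentyogurt$ack
  rot[4] = owledgmentyogurt$ackn
  rot[5] = wledgmentyogurt$ackno
  rot[6] = ledgmentyogurt$acknow
  rot[7] = edgmentyogurt$acknowl
  rot[8] = dgmentyogurt$acknowle
  rot[9] = gmentyogurt$acknowled
  rot[10] = mentyogurt$acknowledg
  rot[11] = entyogurt$acknowledgm
  rot[12] = ntyogurt$acknowledgme
  rot[13] = tyogurt$acknowledgmen
  rot[14] = yogurt$acknowledgment
  rot[15] = ogurt$acknowledgmenty
  rot[16] = gurt$acknowledgmentyo
  rot[17] = urt$acknowledgmentyog
  rot[18] = rt$acknowledgmentyogu
  rot[19] = t$acknowledgmentyogur
  rot[20] = $acknowledgmentyogurt
Sorted (with $ < everything):
  sorted[0] = $acknowledgmentyogurt  (last char: 't')
  sorted[1] = acknowledgmentyogurt$  (last char: '$')
  sorted[2] = cknowledgmentyogurt$a  (last char: 'a')
  sorted[3] = dgmentyogurt$acknowle  (last char: 'e')
  sorted[4] = edgmentyogurt$acknowl  (last char: 'l')
  sorted[5] = entyogurt$acknowledgm  (last char: 'm')
  sorted[6] = gmentyogurt$acknowled  (last char: 'd')
  sorted[7] = gurt$acknowledgmentyo  (last char: 'o')
  sorted[8] = knowledgmentyogurt$ac  (last char: 'c')
  sorted[9] = ledgmentyogurt$acknow  (last char: 'w')
  sorted[10] = mentyogurt$acknowledg  (last char: 'g')
  sorted[11] = nowledgmentyogurt$ack  (last char: 'k')
  sorted[12] = ntyogurt$acknowledgme  (last char: 'e')
  sorted[13] = ogurt$acknowledgmenty  (last char: 'y')
  sorted[14] = owledgmentyogurt$ackn  (last char: 'n')
  sorted[15] = rt$acknowledgmentyogu  (last char: 'u')
  sorted[16] = t$acknowledgmentyogur  (last char: 'r')
  sorted[17] = tyogurt$acknowledgmen  (last char: 'n')
  sorted[18] = urt$acknowledgmentyog  (last char: 'g')
  sorted[19] = wledgmentyogurt$ackno  (last char: 'o')
  sorted[20] = yogurt$acknowledgment  (last char: 't')
Last column: t$aelmdocwgkeynurngot
Original string S is at sorted index 1

Answer: t$aelmdocwgkeynurngot
1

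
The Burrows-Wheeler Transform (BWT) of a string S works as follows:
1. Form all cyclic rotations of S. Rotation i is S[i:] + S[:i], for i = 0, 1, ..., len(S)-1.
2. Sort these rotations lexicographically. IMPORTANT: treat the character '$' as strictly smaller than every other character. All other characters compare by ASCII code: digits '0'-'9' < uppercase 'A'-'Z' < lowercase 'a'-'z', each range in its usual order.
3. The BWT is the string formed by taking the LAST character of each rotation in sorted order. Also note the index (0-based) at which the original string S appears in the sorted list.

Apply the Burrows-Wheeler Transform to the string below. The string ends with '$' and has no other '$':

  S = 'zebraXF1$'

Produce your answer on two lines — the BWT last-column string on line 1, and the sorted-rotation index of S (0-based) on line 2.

All 9 rotations (rotation i = S[i:]+S[:i]):
  rot[0] = zebraXF1$
  rot[1] = ebraXF1$z
  rot[2] = braXF1$ze
  rot[3] = raXF1$zeb
  rot[4] = aXF1$zebr
  rot[5] = XF1$zebra
  rot[6] = F1$zebraX
  rot[7] = 1$zebraXF
  rot[8] = $zebraXF1
Sorted (with $ < everything):
  sorted[0] = $zebraXF1  (last char: '1')
  sorted[1] = 1$zebraXF  (last char: 'F')
  sorted[2] = F1$zebraX  (last char: 'X')
  sorted[3] = XF1$zebra  (last char: 'a')
  sorted[4] = aXF1$zebr  (last char: 'r')
  sorted[5] = braXF1$ze  (last char: 'e')
  sorted[6] = ebraXF1$z  (last char: 'z')
  sorted[7] = raXF1$zeb  (last char: 'b')
  sorted[8] = zebraXF1$  (last char: '$')
Last column: 1FXarezb$
Original string S is at sorted index 8

Answer: 1FXarezb$
8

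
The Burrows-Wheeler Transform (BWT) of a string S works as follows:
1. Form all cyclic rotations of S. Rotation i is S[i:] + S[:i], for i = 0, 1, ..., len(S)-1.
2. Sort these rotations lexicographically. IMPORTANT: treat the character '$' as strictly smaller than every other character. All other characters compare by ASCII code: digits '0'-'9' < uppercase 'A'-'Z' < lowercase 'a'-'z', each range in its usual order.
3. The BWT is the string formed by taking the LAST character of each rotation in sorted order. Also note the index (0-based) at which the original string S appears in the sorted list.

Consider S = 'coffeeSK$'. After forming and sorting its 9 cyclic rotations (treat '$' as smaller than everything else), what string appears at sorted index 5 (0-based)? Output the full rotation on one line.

Answer: eeSK$coff

Derivation:
All 9 rotations (rotation i = S[i:]+S[:i]):
  rot[0] = coffeeSK$
  rot[1] = offeeSK$c
  rot[2] = ffeeSK$co
  rot[3] = feeSK$cof
  rot[4] = eeSK$coff
  rot[5] = eSK$coffe
  rot[6] = SK$coffee
  rot[7] = K$coffeeS
  rot[8] = $coffeeSK
Sorted (with $ < everything):
  sorted[0] = $coffeeSK
  sorted[1] = K$coffeeS
  sorted[2] = SK$coffee
  sorted[3] = coffeeSK$
  sorted[4] = eSK$coffe
  sorted[5] = eeSK$coff
  sorted[6] = feeSK$cof
  sorted[7] = ffeeSK$co
  sorted[8] = offeeSK$c
sorted[5] = eeSK$coff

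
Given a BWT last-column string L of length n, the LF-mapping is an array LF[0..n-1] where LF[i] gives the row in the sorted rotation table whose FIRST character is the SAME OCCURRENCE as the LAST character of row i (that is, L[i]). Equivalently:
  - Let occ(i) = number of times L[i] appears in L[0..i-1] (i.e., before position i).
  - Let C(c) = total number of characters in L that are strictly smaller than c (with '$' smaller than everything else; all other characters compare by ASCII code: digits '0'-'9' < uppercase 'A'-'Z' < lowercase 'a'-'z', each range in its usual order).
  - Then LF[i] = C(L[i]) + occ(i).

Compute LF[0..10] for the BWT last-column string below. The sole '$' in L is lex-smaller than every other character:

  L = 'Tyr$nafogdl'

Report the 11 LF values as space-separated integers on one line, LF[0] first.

Char counts: '$':1, 'T':1, 'a':1, 'd':1, 'f':1, 'g':1, 'l':1, 'n':1, 'o':1, 'r':1, 'y':1
C (first-col start): C('$')=0, C('T')=1, C('a')=2, C('d')=3, C('f')=4, C('g')=5, C('l')=6, C('n')=7, C('o')=8, C('r')=9, C('y')=10
L[0]='T': occ=0, LF[0]=C('T')+0=1+0=1
L[1]='y': occ=0, LF[1]=C('y')+0=10+0=10
L[2]='r': occ=0, LF[2]=C('r')+0=9+0=9
L[3]='$': occ=0, LF[3]=C('$')+0=0+0=0
L[4]='n': occ=0, LF[4]=C('n')+0=7+0=7
L[5]='a': occ=0, LF[5]=C('a')+0=2+0=2
L[6]='f': occ=0, LF[6]=C('f')+0=4+0=4
L[7]='o': occ=0, LF[7]=C('o')+0=8+0=8
L[8]='g': occ=0, LF[8]=C('g')+0=5+0=5
L[9]='d': occ=0, LF[9]=C('d')+0=3+0=3
L[10]='l': occ=0, LF[10]=C('l')+0=6+0=6

Answer: 1 10 9 0 7 2 4 8 5 3 6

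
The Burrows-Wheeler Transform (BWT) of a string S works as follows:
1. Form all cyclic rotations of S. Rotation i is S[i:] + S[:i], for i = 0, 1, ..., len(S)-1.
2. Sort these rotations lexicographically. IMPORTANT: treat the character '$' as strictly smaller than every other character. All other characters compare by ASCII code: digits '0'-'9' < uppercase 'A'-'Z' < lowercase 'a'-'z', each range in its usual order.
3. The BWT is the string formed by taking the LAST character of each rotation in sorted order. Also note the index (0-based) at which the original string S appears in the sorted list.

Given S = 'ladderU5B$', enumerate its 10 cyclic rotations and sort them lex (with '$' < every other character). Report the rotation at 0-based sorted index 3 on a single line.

All 10 rotations (rotation i = S[i:]+S[:i]):
  rot[0] = ladderU5B$
  rot[1] = adderU5B$l
  rot[2] = dderU5B$la
  rot[3] = derU5B$lad
  rot[4] = erU5B$ladd
  rot[5] = rU5B$ladde
  rot[6] = U5B$ladder
  rot[7] = 5B$ladderU
  rot[8] = B$ladderU5
  rot[9] = $ladderU5B
Sorted (with $ < everything):
  sorted[0] = $ladderU5B
  sorted[1] = 5B$ladderU
  sorted[2] = B$ladderU5
  sorted[3] = U5B$ladder
  sorted[4] = adderU5B$l
  sorted[5] = dderU5B$la
  sorted[6] = derU5B$lad
  sorted[7] = erU5B$ladd
  sorted[8] = ladderU5B$
  sorted[9] = rU5B$ladde
sorted[3] = U5B$ladder

Answer: U5B$ladder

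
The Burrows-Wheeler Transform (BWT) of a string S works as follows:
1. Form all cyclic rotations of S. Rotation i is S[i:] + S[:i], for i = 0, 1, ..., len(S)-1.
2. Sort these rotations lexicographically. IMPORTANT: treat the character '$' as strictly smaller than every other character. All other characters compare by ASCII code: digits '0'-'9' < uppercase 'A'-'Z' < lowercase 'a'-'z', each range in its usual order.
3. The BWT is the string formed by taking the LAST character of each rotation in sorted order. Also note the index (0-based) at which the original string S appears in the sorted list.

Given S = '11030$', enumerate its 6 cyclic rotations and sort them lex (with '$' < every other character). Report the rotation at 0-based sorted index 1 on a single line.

Answer: 0$1103

Derivation:
All 6 rotations (rotation i = S[i:]+S[:i]):
  rot[0] = 11030$
  rot[1] = 1030$1
  rot[2] = 030$11
  rot[3] = 30$110
  rot[4] = 0$1103
  rot[5] = $11030
Sorted (with $ < everything):
  sorted[0] = $11030
  sorted[1] = 0$1103
  sorted[2] = 030$11
  sorted[3] = 1030$1
  sorted[4] = 11030$
  sorted[5] = 30$110
sorted[1] = 0$1103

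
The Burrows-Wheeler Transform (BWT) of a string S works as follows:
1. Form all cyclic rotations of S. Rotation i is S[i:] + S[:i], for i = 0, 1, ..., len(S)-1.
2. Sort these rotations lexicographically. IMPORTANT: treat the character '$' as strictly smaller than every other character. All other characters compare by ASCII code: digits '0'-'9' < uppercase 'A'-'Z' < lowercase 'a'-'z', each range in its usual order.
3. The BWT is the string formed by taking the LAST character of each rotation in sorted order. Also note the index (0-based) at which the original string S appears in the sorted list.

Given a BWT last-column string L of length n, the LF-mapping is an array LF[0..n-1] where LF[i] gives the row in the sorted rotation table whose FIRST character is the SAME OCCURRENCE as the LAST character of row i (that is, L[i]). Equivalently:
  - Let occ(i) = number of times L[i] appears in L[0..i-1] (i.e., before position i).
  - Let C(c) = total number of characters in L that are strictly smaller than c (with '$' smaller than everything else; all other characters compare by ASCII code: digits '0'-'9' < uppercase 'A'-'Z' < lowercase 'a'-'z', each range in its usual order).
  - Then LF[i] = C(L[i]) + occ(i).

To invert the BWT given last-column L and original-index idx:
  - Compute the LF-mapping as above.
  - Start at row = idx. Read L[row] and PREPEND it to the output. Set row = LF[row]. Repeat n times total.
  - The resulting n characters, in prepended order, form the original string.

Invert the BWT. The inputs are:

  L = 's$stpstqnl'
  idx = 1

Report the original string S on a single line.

Answer: ltsntpqss$

Derivation:
LF mapping: 5 0 6 8 3 7 9 4 2 1
Walk LF starting at row 1, prepending L[row]:
  step 1: row=1, L[1]='$', prepend. Next row=LF[1]=0
  step 2: row=0, L[0]='s', prepend. Next row=LF[0]=5
  step 3: row=5, L[5]='s', prepend. Next row=LF[5]=7
  step 4: row=7, L[7]='q', prepend. Next row=LF[7]=4
  step 5: row=4, L[4]='p', prepend. Next row=LF[4]=3
  step 6: row=3, L[3]='t', prepend. Next row=LF[3]=8
  step 7: row=8, L[8]='n', prepend. Next row=LF[8]=2
  step 8: row=2, L[2]='s', prepend. Next row=LF[2]=6
  step 9: row=6, L[6]='t', prepend. Next row=LF[6]=9
  step 10: row=9, L[9]='l', prepend. Next row=LF[9]=1
Reversed output: ltsntpqss$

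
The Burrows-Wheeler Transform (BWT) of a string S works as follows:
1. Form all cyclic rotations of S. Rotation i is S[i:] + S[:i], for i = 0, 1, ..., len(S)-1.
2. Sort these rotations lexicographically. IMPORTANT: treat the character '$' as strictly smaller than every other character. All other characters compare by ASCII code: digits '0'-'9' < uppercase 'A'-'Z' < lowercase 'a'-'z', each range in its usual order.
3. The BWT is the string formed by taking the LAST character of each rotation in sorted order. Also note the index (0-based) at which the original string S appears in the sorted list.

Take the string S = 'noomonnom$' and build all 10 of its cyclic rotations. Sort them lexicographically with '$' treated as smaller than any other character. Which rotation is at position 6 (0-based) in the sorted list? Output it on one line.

Answer: om$noomonn

Derivation:
All 10 rotations (rotation i = S[i:]+S[:i]):
  rot[0] = noomonnom$
  rot[1] = oomonnom$n
  rot[2] = omonnom$no
  rot[3] = monnom$noo
  rot[4] = onnom$noom
  rot[5] = nnom$noomo
  rot[6] = nom$noomon
  rot[7] = om$noomonn
  rot[8] = m$noomonno
  rot[9] = $noomonnom
Sorted (with $ < everything):
  sorted[0] = $noomonnom
  sorted[1] = m$noomonno
  sorted[2] = monnom$noo
  sorted[3] = nnom$noomo
  sorted[4] = nom$noomon
  sorted[5] = noomonnom$
  sorted[6] = om$noomonn
  sorted[7] = omonnom$no
  sorted[8] = onnom$noom
  sorted[9] = oomonnom$n
sorted[6] = om$noomonn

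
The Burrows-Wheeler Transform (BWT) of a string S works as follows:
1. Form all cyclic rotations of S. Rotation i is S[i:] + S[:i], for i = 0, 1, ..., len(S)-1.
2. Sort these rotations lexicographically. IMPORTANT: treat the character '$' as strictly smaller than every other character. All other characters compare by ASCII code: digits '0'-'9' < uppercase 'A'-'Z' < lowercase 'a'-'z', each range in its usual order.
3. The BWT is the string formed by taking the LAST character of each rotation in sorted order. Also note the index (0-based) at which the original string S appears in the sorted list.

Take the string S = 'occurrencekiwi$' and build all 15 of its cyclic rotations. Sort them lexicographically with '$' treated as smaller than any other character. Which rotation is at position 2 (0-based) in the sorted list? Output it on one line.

All 15 rotations (rotation i = S[i:]+S[:i]):
  rot[0] = occurrencekiwi$
  rot[1] = ccurrencekiwi$o
  rot[2] = currencekiwi$oc
  rot[3] = urrencekiwi$occ
  rot[4] = rrencekiwi$occu
  rot[5] = rencekiwi$occur
  rot[6] = encekiwi$occurr
  rot[7] = ncekiwi$occurre
  rot[8] = cekiwi$occurren
  rot[9] = ekiwi$occurrenc
  rot[10] = kiwi$occurrence
  rot[11] = iwi$occurrencek
  rot[12] = wi$occurrenceki
  rot[13] = i$occurrencekiw
  rot[14] = $occurrencekiwi
Sorted (with $ < everything):
  sorted[0] = $occurrencekiwi
  sorted[1] = ccurrencekiwi$o
  sorted[2] = cekiwi$occurren
  sorted[3] = currencekiwi$oc
  sorted[4] = ekiwi$occurrenc
  sorted[5] = encekiwi$occurr
  sorted[6] = i$occurrencekiw
  sorted[7] = iwi$occurrencek
  sorted[8] = kiwi$occurrence
  sorted[9] = ncekiwi$occurre
  sorted[10] = occurrencekiwi$
  sorted[11] = rencekiwi$occur
  sorted[12] = rrencekiwi$occu
  sorted[13] = urrencekiwi$occ
  sorted[14] = wi$occurrenceki
sorted[2] = cekiwi$occurren

Answer: cekiwi$occurren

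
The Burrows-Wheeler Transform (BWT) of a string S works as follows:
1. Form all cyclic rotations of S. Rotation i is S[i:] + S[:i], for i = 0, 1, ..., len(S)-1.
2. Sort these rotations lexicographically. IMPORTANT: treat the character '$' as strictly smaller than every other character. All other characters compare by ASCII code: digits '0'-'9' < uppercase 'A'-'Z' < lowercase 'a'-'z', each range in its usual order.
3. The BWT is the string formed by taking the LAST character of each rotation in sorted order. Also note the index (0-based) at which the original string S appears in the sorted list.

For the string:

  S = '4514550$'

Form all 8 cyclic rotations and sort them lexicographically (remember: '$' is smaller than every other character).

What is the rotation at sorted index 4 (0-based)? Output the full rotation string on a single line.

Answer: 4550$451

Derivation:
All 8 rotations (rotation i = S[i:]+S[:i]):
  rot[0] = 4514550$
  rot[1] = 514550$4
  rot[2] = 14550$45
  rot[3] = 4550$451
  rot[4] = 550$4514
  rot[5] = 50$45145
  rot[6] = 0$451455
  rot[7] = $4514550
Sorted (with $ < everything):
  sorted[0] = $4514550
  sorted[1] = 0$451455
  sorted[2] = 14550$45
  sorted[3] = 4514550$
  sorted[4] = 4550$451
  sorted[5] = 50$45145
  sorted[6] = 514550$4
  sorted[7] = 550$4514
sorted[4] = 4550$451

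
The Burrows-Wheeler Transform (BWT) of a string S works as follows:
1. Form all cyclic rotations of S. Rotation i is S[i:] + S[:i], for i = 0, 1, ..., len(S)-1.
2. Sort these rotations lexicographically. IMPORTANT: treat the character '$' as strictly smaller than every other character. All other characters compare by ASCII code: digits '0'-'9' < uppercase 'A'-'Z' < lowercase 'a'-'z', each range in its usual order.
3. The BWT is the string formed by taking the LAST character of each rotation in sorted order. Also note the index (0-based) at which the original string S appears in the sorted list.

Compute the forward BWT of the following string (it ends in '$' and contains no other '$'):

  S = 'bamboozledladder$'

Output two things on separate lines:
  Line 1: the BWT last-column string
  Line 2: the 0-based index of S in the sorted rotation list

All 17 rotations (rotation i = S[i:]+S[:i]):
  rot[0] = bamboozledladder$
  rot[1] = amboozledladder$b
  rot[2] = mboozledladder$ba
  rot[3] = boozledladder$bam
  rot[4] = oozledladder$bamb
  rot[5] = ozledladder$bambo
  rot[6] = zledladder$bamboo
  rot[7] = ledladder$bambooz
  rot[8] = edladder$bamboozl
  rot[9] = dladder$bamboozle
  rot[10] = ladder$bamboozled
  rot[11] = adder$bamboozledl
  rot[12] = dder$bamboozledla
  rot[13] = der$bamboozledlad
  rot[14] = er$bamboozledladd
  rot[15] = r$bamboozledladde
  rot[16] = $bamboozledladder
Sorted (with $ < everything):
  sorted[0] = $bamboozledladder  (last char: 'r')
  sorted[1] = adder$bamboozledl  (last char: 'l')
  sorted[2] = amboozledladder$b  (last char: 'b')
  sorted[3] = bamboozledladder$  (last char: '$')
  sorted[4] = boozledladder$bam  (last char: 'm')
  sorted[5] = dder$bamboozledla  (last char: 'a')
  sorted[6] = der$bamboozledlad  (last char: 'd')
  sorted[7] = dladder$bamboozle  (last char: 'e')
  sorted[8] = edladder$bamboozl  (last char: 'l')
  sorted[9] = er$bamboozledladd  (last char: 'd')
  sorted[10] = ladder$bamboozled  (last char: 'd')
  sorted[11] = ledladder$bambooz  (last char: 'z')
  sorted[12] = mboozledladder$ba  (last char: 'a')
  sorted[13] = oozledladder$bamb  (last char: 'b')
  sorted[14] = ozledladder$bambo  (last char: 'o')
  sorted[15] = r$bamboozledladde  (last char: 'e')
  sorted[16] = zledladder$bamboo  (last char: 'o')
Last column: rlb$madelddzaboeo
Original string S is at sorted index 3

Answer: rlb$madelddzaboeo
3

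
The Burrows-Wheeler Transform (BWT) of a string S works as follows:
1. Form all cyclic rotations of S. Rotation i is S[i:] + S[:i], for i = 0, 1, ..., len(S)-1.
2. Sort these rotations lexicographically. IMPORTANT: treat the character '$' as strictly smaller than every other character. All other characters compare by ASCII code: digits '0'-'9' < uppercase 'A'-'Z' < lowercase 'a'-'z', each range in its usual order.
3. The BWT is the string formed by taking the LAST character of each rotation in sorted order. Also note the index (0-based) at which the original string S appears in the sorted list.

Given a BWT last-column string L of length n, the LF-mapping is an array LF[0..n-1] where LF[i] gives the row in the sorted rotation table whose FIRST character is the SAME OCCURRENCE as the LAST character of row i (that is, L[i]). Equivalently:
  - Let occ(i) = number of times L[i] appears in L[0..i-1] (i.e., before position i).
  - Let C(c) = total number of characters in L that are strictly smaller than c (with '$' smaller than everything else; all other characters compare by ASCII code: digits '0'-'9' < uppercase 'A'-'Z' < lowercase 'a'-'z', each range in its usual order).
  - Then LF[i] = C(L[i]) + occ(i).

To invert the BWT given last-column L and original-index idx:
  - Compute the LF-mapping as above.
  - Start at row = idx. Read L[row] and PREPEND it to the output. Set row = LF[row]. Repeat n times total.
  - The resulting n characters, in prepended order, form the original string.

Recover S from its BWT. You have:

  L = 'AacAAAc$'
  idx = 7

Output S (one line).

Answer: ccAAAaA$

Derivation:
LF mapping: 1 5 6 2 3 4 7 0
Walk LF starting at row 7, prepending L[row]:
  step 1: row=7, L[7]='$', prepend. Next row=LF[7]=0
  step 2: row=0, L[0]='A', prepend. Next row=LF[0]=1
  step 3: row=1, L[1]='a', prepend. Next row=LF[1]=5
  step 4: row=5, L[5]='A', prepend. Next row=LF[5]=4
  step 5: row=4, L[4]='A', prepend. Next row=LF[4]=3
  step 6: row=3, L[3]='A', prepend. Next row=LF[3]=2
  step 7: row=2, L[2]='c', prepend. Next row=LF[2]=6
  step 8: row=6, L[6]='c', prepend. Next row=LF[6]=7
Reversed output: ccAAAaA$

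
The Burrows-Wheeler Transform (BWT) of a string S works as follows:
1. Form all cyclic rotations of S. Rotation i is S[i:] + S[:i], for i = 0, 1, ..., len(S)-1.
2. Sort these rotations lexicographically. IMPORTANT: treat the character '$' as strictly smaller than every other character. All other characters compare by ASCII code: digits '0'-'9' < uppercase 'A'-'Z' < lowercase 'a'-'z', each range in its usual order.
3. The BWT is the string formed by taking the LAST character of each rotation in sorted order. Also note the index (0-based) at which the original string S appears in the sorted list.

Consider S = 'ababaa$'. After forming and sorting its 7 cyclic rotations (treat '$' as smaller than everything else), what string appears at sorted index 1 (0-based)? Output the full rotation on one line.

Answer: a$ababa

Derivation:
All 7 rotations (rotation i = S[i:]+S[:i]):
  rot[0] = ababaa$
  rot[1] = babaa$a
  rot[2] = abaa$ab
  rot[3] = baa$aba
  rot[4] = aa$abab
  rot[5] = a$ababa
  rot[6] = $ababaa
Sorted (with $ < everything):
  sorted[0] = $ababaa
  sorted[1] = a$ababa
  sorted[2] = aa$abab
  sorted[3] = abaa$ab
  sorted[4] = ababaa$
  sorted[5] = baa$aba
  sorted[6] = babaa$a
sorted[1] = a$ababa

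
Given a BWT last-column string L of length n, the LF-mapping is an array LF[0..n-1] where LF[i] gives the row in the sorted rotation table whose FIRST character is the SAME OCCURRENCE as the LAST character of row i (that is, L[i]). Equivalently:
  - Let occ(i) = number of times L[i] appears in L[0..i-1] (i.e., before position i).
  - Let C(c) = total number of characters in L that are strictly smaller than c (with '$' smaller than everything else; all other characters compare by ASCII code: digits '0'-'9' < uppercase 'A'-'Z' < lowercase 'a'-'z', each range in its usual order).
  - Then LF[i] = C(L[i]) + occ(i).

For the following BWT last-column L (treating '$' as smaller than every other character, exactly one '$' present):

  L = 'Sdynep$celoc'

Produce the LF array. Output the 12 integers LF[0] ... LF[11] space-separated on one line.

Char counts: '$':1, 'S':1, 'c':2, 'd':1, 'e':2, 'l':1, 'n':1, 'o':1, 'p':1, 'y':1
C (first-col start): C('$')=0, C('S')=1, C('c')=2, C('d')=4, C('e')=5, C('l')=7, C('n')=8, C('o')=9, C('p')=10, C('y')=11
L[0]='S': occ=0, LF[0]=C('S')+0=1+0=1
L[1]='d': occ=0, LF[1]=C('d')+0=4+0=4
L[2]='y': occ=0, LF[2]=C('y')+0=11+0=11
L[3]='n': occ=0, LF[3]=C('n')+0=8+0=8
L[4]='e': occ=0, LF[4]=C('e')+0=5+0=5
L[5]='p': occ=0, LF[5]=C('p')+0=10+0=10
L[6]='$': occ=0, LF[6]=C('$')+0=0+0=0
L[7]='c': occ=0, LF[7]=C('c')+0=2+0=2
L[8]='e': occ=1, LF[8]=C('e')+1=5+1=6
L[9]='l': occ=0, LF[9]=C('l')+0=7+0=7
L[10]='o': occ=0, LF[10]=C('o')+0=9+0=9
L[11]='c': occ=1, LF[11]=C('c')+1=2+1=3

Answer: 1 4 11 8 5 10 0 2 6 7 9 3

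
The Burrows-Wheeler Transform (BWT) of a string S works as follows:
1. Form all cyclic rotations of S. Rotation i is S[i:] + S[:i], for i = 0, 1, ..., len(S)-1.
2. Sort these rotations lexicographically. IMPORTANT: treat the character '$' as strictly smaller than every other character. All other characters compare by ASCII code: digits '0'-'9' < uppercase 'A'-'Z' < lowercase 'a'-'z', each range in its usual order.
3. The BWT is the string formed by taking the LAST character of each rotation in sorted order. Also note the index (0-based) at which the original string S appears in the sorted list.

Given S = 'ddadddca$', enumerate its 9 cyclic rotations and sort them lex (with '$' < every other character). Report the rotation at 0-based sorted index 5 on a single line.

All 9 rotations (rotation i = S[i:]+S[:i]):
  rot[0] = ddadddca$
  rot[1] = dadddca$d
  rot[2] = adddca$dd
  rot[3] = dddca$dda
  rot[4] = ddca$ddad
  rot[5] = dca$ddadd
  rot[6] = ca$ddaddd
  rot[7] = a$ddadddc
  rot[8] = $ddadddca
Sorted (with $ < everything):
  sorted[0] = $ddadddca
  sorted[1] = a$ddadddc
  sorted[2] = adddca$dd
  sorted[3] = ca$ddaddd
  sorted[4] = dadddca$d
  sorted[5] = dca$ddadd
  sorted[6] = ddadddca$
  sorted[7] = ddca$ddad
  sorted[8] = dddca$dda
sorted[5] = dca$ddadd

Answer: dca$ddadd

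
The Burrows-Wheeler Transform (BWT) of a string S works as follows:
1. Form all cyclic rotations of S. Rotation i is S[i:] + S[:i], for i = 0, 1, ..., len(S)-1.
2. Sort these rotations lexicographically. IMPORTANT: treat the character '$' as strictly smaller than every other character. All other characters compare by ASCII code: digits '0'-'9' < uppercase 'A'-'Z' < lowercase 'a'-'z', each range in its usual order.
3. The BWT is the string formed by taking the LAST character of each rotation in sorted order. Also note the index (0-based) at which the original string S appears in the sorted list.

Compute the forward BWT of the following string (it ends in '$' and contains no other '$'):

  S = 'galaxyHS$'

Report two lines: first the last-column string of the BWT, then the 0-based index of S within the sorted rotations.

All 9 rotations (rotation i = S[i:]+S[:i]):
  rot[0] = galaxyHS$
  rot[1] = alaxyHS$g
  rot[2] = laxyHS$ga
  rot[3] = axyHS$gal
  rot[4] = xyHS$gala
  rot[5] = yHS$galax
  rot[6] = HS$galaxy
  rot[7] = S$galaxyH
  rot[8] = $galaxyHS
Sorted (with $ < everything):
  sorted[0] = $galaxyHS  (last char: 'S')
  sorted[1] = HS$galaxy  (last char: 'y')
  sorted[2] = S$galaxyH  (last char: 'H')
  sorted[3] = alaxyHS$g  (last char: 'g')
  sorted[4] = axyHS$gal  (last char: 'l')
  sorted[5] = galaxyHS$  (last char: '$')
  sorted[6] = laxyHS$ga  (last char: 'a')
  sorted[7] = xyHS$gala  (last char: 'a')
  sorted[8] = yHS$galax  (last char: 'x')
Last column: SyHgl$aax
Original string S is at sorted index 5

Answer: SyHgl$aax
5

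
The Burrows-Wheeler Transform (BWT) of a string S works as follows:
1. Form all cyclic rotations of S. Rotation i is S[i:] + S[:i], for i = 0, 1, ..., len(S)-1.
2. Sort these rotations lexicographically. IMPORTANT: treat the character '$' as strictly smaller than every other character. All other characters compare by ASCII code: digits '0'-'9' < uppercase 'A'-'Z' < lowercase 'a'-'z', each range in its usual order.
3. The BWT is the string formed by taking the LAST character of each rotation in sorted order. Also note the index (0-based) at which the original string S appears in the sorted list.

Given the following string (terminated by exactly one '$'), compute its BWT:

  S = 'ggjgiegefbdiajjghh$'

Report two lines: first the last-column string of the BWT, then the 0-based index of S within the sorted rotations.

All 19 rotations (rotation i = S[i:]+S[:i]):
  rot[0] = ggjgiegefbdiajjghh$
  rot[1] = gjgiegefbdiajjghh$g
  rot[2] = jgiegefbdiajjghh$gg
  rot[3] = giegefbdiajjghh$ggj
  rot[4] = iegefbdiajjghh$ggjg
  rot[5] = egefbdiajjghh$ggjgi
  rot[6] = gefbdiajjghh$ggjgie
  rot[7] = efbdiajjghh$ggjgieg
  rot[8] = fbdiajjghh$ggjgiege
  rot[9] = bdiajjghh$ggjgiegef
  rot[10] = diajjghh$ggjgiegefb
  rot[11] = iajjghh$ggjgiegefbd
  rot[12] = ajjghh$ggjgiegefbdi
  rot[13] = jjghh$ggjgiegefbdia
  rot[14] = jghh$ggjgiegefbdiaj
  rot[15] = ghh$ggjgiegefbdiajj
  rot[16] = hh$ggjgiegefbdiajjg
  rot[17] = h$ggjgiegefbdiajjgh
  rot[18] = $ggjgiegefbdiajjghh
Sorted (with $ < everything):
  sorted[0] = $ggjgiegefbdiajjghh  (last char: 'h')
  sorted[1] = ajjghh$ggjgiegefbdi  (last char: 'i')
  sorted[2] = bdiajjghh$ggjgiegef  (last char: 'f')
  sorted[3] = diajjghh$ggjgiegefb  (last char: 'b')
  sorted[4] = efbdiajjghh$ggjgieg  (last char: 'g')
  sorted[5] = egefbdiajjghh$ggjgi  (last char: 'i')
  sorted[6] = fbdiajjghh$ggjgiege  (last char: 'e')
  sorted[7] = gefbdiajjghh$ggjgie  (last char: 'e')
  sorted[8] = ggjgiegefbdiajjghh$  (last char: '$')
  sorted[9] = ghh$ggjgiegefbdiajj  (last char: 'j')
  sorted[10] = giegefbdiajjghh$ggj  (last char: 'j')
  sorted[11] = gjgiegefbdiajjghh$g  (last char: 'g')
  sorted[12] = h$ggjgiegefbdiajjgh  (last char: 'h')
  sorted[13] = hh$ggjgiegefbdiajjg  (last char: 'g')
  sorted[14] = iajjghh$ggjgiegefbd  (last char: 'd')
  sorted[15] = iegefbdiajjghh$ggjg  (last char: 'g')
  sorted[16] = jghh$ggjgiegefbdiaj  (last char: 'j')
  sorted[17] = jgiegefbdiajjghh$gg  (last char: 'g')
  sorted[18] = jjghh$ggjgiegefbdia  (last char: 'a')
Last column: hifbgiee$jjghgdgjga
Original string S is at sorted index 8

Answer: hifbgiee$jjghgdgjga
8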